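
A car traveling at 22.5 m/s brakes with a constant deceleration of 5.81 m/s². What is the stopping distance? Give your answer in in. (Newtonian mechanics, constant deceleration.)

d = v₀² / (2a) = 22.5² / (2 × 5.81) = 506.25 / 11.62 = 43.5671 m
d = 43.5671 m / 0.0254 = 1715 in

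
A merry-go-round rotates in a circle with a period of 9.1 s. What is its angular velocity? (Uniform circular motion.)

ω = 2π/T = 2π/9.1 = 0.6905 rad/s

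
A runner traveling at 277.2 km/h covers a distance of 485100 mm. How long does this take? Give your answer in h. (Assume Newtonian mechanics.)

d = 485100 mm × 0.001 = 485.1 m
v = 277.2 km/h × 0.2777777777777778 = 77.0 m/s
t = d / v = 485.1 / 77.0 = 6.3 s
t = 6.3 s / 3600.0 = 0.00175 h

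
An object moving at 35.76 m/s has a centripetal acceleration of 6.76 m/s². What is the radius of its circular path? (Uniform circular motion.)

r = v²/a_c = 35.76²/6.76 = 189.17 m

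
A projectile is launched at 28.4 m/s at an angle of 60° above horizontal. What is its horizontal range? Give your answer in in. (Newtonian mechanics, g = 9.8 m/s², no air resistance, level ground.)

R = v₀² × sin(2θ) / g = 28.4² × sin(2 × 60°) / 9.8 = 806.56 × 0.866025 / 9.8 = 71.2756 m
R = 71.2756 m / 0.0254 = 2806 in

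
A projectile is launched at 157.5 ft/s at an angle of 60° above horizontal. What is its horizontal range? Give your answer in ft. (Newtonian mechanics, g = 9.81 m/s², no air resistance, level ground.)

v₀ = 157.5 ft/s × 0.3048 = 48.006 m/s
R = v₀² × sin(2θ) / g = 48.006² × sin(2 × 60°) / 9.81 = 2304.58 × 0.866025 / 9.81 = 203.448 m
R = 203.448 m / 0.3048 = 667.5 ft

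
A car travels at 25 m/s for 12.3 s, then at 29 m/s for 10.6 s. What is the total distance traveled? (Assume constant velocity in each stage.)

d₁ = v₁t₁ = 25 × 12.3 = 307.5 m
d₂ = v₂t₂ = 29 × 10.6 = 307.4 m
d_total = 307.5 + 307.4 = 614.9 m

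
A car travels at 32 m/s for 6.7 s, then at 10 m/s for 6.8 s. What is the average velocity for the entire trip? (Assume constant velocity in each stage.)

d₁ = v₁t₁ = 32 × 6.7 = 214.4 m
d₂ = v₂t₂ = 10 × 6.8 = 68.0 m
d_total = 282.4 m, t_total = 13.5 s
v_avg = d_total/t_total = 282.4/13.5 = 20.92 m/s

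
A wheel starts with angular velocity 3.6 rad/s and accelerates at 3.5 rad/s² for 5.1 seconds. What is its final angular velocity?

ω = ω₀ + αt = 3.6 + 3.5 × 5.1 = 21.45 rad/s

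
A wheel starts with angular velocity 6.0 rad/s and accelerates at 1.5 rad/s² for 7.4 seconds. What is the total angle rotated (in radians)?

θ = ω₀t + ½αt² = 6.0×7.4 + ½×1.5×7.4² = 85.47 rad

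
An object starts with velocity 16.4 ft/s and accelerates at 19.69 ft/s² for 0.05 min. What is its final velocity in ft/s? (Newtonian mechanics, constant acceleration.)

v₀ = 16.4 ft/s × 0.3048 = 4.99872 m/s
a = 19.69 ft/s² × 0.3048 = 6.00151 m/s²
t = 0.05 min × 60.0 = 3.0 s
v = v₀ + a × t = 4.99872 + 6.00151 × 3.0 = 23.0032 m/s
v = 23.0032 m/s / 0.3048 = 75.47 ft/s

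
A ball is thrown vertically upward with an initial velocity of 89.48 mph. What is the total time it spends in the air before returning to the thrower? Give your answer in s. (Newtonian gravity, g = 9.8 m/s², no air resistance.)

v₀ = 89.48 mph × 0.44704 = 40.0011 m/s
t_total = 2 × v₀ / g = 2 × 40.0011 / 9.8 = 8.163 s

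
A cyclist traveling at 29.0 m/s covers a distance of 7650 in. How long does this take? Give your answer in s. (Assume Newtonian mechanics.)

d = 7650 in × 0.0254 = 194.31 m
t = d / v = 194.31 / 29.0 = 6.7 s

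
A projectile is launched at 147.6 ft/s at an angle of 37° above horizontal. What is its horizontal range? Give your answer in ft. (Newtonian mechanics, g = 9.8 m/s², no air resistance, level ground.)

v₀ = 147.6 ft/s × 0.3048 = 44.9885 m/s
R = v₀² × sin(2θ) / g = 44.9885² × sin(2 × 37°) / 9.8 = 2023.97 × 0.961262 / 9.8 = 198.527 m
R = 198.527 m / 0.3048 = 651.3 ft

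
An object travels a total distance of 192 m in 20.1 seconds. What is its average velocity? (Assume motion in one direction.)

v_avg = Δd / Δt = 192 / 20.1 = 9.55 m/s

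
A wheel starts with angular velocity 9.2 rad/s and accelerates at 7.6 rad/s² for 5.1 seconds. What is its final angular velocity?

ω = ω₀ + αt = 9.2 + 7.6 × 5.1 = 47.96 rad/s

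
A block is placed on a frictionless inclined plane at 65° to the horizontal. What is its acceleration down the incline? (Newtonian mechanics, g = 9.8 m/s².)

a = g sin(θ) = 9.8 × sin(65°) = 9.8 × 0.9063 = 8.88 m/s²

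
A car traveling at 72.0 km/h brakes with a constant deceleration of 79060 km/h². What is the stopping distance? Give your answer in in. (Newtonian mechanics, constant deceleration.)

v₀ = 72.0 km/h × 0.2777777777777778 = 20.0 m/s
a = 79060 km/h² × 7.716049382716049e-05 = 6.10031 m/s²
d = v₀² / (2a) = 20.0² / (2 × 6.10031) = 400.0 / 12.2006 = 32.7853 m
d = 32.7853 m / 0.0254 = 1291 in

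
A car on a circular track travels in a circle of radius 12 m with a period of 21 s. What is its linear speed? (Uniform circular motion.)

v = 2πr/T = 2π×12/21 = 3.59 m/s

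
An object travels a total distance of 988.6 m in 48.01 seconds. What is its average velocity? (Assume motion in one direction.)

v_avg = Δd / Δt = 988.6 / 48.01 = 20.59 m/s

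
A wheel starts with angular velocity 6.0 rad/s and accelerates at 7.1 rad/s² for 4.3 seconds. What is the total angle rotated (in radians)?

θ = ω₀t + ½αt² = 6.0×4.3 + ½×7.1×4.3² = 91.44 rad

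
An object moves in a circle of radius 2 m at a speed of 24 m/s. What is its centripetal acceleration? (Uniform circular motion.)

a_c = v²/r = 24²/2 = 576/2 = 288.0 m/s²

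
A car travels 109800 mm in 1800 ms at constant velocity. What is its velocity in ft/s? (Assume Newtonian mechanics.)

d = 109800 mm × 0.001 = 109.8 m
t = 1800 ms × 0.001 = 1.8 s
v = d / t = 109.8 / 1.8 = 61.0 m/s
v = 61.0 m/s / 0.3048 = 200.1 ft/s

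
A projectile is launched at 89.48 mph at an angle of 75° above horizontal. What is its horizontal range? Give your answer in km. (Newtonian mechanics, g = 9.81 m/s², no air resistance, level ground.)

v₀ = 89.48 mph × 0.44704 = 40.0011 m/s
R = v₀² × sin(2θ) / g = 40.0011² × sin(2 × 75°) / 9.81 = 1600.09 × 0.5 / 9.81 = 81.554 m
R = 81.554 m / 1000.0 = 0.08155 km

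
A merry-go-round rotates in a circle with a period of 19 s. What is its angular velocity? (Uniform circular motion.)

ω = 2π/T = 2π/19 = 0.3307 rad/s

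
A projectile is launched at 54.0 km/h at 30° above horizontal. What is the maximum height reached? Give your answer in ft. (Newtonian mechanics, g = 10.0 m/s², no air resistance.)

v₀ = 54.0 km/h × 0.2777777777777778 = 15.0 m/s
H = v₀² × sin²(θ) / (2g) = 15.0² × sin(30°)² / (2 × 10.0) = 225.0 × 0.25 / 20.0 = 2.8125 m
H = 2.8125 m / 0.3048 = 9.227 ft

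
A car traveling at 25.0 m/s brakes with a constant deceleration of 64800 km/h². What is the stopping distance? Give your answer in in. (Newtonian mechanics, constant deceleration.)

a = 64800 km/h² × 7.716049382716049e-05 = 5.0 m/s²
d = v₀² / (2a) = 25.0² / (2 × 5.0) = 625.0 / 10.0 = 62.5 m
d = 62.5 m / 0.0254 = 2461 in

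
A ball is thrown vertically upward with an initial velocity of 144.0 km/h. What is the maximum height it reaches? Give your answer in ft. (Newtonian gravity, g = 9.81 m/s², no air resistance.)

v₀ = 144.0 km/h × 0.2777777777777778 = 40.0 m/s
h_max = v₀² / (2g) = 40.0² / (2 × 9.81) = 1600.0 / 19.62 = 81.5494 m
h_max = 81.5494 m / 0.3048 = 267.6 ft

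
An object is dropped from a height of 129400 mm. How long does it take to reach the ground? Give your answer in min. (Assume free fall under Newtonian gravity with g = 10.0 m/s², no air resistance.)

h = 129400 mm × 0.001 = 129.4 m
t = √(2h/g) = √(2 × 129.4 / 10.0) = 5.08724 s
t = 5.08724 s / 60.0 = 0.08479 min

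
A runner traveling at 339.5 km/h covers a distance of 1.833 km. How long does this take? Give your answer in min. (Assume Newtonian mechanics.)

d = 1.833 km × 1000.0 = 1833.0 m
v = 339.5 km/h × 0.2777777777777778 = 94.3056 m/s
t = d / v = 1833.0 / 94.3056 = 19.4368 s
t = 19.4368 s / 60.0 = 0.3239 min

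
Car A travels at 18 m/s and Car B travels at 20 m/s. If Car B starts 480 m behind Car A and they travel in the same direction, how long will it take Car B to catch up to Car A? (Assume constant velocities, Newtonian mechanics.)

Relative speed: v_rel = 20 - 18 = 2 m/s
Time to catch: t = d₀/v_rel = 480/2 = 240.0 s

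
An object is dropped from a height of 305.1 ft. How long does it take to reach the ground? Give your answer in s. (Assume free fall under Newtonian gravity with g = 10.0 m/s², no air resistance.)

h = 305.1 ft × 0.3048 = 92.9945 m
t = √(2h/g) = √(2 × 92.9945 / 10.0) = 4.313 s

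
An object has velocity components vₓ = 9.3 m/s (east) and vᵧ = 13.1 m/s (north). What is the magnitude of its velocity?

|v| = √(vₓ² + vᵧ²) = √(9.3² + 13.1²) = √(258.1) = 16.07 m/s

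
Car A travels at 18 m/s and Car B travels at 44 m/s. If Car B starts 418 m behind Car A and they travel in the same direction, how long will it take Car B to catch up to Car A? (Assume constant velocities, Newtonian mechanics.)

Relative speed: v_rel = 44 - 18 = 26 m/s
Time to catch: t = d₀/v_rel = 418/26 = 16.08 s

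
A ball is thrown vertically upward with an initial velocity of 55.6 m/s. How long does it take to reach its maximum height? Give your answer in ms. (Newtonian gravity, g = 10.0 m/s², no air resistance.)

t_up = v₀ / g = 55.6 / 10.0 = 5.56 s
t_up = 5.56 s / 0.001 = 5560 ms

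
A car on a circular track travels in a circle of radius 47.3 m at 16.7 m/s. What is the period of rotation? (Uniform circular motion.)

T = 2πr/v = 2π×47.3/16.7 = 17.8 s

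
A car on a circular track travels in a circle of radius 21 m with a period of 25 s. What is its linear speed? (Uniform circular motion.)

v = 2πr/T = 2π×21/25 = 5.28 m/s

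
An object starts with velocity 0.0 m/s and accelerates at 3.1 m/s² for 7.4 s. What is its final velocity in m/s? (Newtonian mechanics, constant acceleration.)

v = v₀ + a × t = 0.0 + 3.1 × 7.4 = 22.94 m/s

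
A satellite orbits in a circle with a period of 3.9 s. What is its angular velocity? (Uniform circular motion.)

ω = 2π/T = 2π/3.9 = 1.6111 rad/s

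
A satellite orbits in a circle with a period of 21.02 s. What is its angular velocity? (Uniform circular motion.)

ω = 2π/T = 2π/21.02 = 0.2989 rad/s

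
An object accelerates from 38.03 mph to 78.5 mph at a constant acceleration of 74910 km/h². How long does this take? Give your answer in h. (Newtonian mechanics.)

v₀ = 38.03 mph × 0.44704 = 17.0009 m/s
v = 78.5 mph × 0.44704 = 35.0926 m/s
a = 74910 km/h² × 7.716049382716049e-05 = 5.78009 m/s²
t = (v - v₀) / a = (35.0926 - 17.0009) / 5.78009 = 3.13 s
t = 3.13 s / 3600.0 = 0.0008694 h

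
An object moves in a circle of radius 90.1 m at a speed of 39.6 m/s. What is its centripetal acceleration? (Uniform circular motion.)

a_c = v²/r = 39.6²/90.1 = 1568.16/90.1 = 17.4 m/s²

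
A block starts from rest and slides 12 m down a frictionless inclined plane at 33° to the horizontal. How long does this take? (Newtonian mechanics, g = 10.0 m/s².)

a = g sin(θ) = 10.0 × sin(33°) = 5.4464 m/s²
t = √(2d/a) = √(2 × 12 / 5.4464) = 2.1 s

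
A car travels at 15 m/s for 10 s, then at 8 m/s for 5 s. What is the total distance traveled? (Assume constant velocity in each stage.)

d₁ = v₁t₁ = 15 × 10 = 150 m
d₂ = v₂t₂ = 8 × 5 = 40 m
d_total = 150 + 40 = 190 m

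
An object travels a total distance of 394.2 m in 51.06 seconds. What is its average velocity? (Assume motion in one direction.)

v_avg = Δd / Δt = 394.2 / 51.06 = 7.72 m/s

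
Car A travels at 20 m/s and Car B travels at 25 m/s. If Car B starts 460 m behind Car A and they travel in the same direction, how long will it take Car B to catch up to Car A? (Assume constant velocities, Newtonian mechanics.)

Relative speed: v_rel = 25 - 20 = 5 m/s
Time to catch: t = d₀/v_rel = 460/5 = 92.0 s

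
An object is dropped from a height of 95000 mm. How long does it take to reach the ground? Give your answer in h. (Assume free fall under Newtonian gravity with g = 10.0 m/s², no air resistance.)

h = 95000 mm × 0.001 = 95.0 m
t = √(2h/g) = √(2 × 95.0 / 10.0) = 4.3589 s
t = 4.3589 s / 3600.0 = 0.001211 h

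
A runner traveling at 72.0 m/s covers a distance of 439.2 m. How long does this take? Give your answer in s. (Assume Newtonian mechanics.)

t = d / v = 439.2 / 72.0 = 6.1 s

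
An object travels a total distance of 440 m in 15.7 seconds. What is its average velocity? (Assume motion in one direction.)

v_avg = Δd / Δt = 440 / 15.7 = 28.03 m/s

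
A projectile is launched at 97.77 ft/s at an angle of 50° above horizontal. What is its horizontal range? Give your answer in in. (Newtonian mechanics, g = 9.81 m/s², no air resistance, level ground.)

v₀ = 97.77 ft/s × 0.3048 = 29.8003 m/s
R = v₀² × sin(2θ) / g = 29.8003² × sin(2 × 50°) / 9.81 = 888.058 × 0.984808 / 9.81 = 89.1505 m
R = 89.1505 m / 0.0254 = 3510 in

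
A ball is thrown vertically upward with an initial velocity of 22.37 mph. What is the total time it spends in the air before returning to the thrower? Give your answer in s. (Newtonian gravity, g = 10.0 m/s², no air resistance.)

v₀ = 22.37 mph × 0.44704 = 10.0003 m/s
t_total = 2 × v₀ / g = 2 × 10.0003 / 10.0 = 2.0 s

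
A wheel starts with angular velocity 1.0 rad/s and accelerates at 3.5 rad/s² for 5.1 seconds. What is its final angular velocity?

ω = ω₀ + αt = 1.0 + 3.5 × 5.1 = 18.85 rad/s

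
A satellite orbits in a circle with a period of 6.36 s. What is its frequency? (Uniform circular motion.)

f = 1/T = 1/6.36 = 0.1572 Hz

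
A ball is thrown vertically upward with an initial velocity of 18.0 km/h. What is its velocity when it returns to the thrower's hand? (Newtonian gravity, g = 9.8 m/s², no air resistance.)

By conservation of energy (no air resistance), the ball returns to the throw height with the same speed as launch, but directed downward.
|v_ground| = v₀ = 18.0 km/h
v_ground = 18.0 km/h (downward)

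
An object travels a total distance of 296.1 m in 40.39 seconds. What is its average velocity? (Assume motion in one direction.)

v_avg = Δd / Δt = 296.1 / 40.39 = 7.33 m/s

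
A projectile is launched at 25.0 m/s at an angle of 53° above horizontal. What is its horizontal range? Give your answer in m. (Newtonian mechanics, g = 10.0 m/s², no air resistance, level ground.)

R = v₀² × sin(2θ) / g = 25.0² × sin(2 × 53°) / 10.0 = 625.0 × 0.961262 / 10.0 = 60.08 m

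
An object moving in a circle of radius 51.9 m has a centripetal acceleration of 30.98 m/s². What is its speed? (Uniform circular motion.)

v = √(a_c × r) = √(30.98 × 51.9) = 40.1 m/s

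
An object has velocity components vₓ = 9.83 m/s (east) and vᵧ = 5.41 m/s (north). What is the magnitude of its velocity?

|v| = √(vₓ² + vᵧ²) = √(9.83² + 5.41²) = √(125.897) = 11.22 m/s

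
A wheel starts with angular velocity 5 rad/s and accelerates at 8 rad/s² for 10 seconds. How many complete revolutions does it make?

θ = ω₀t + ½αt² = 5×10 + ½×8×10² = 450.0 rad
Total revolutions = θ/(2π) = 450.0/(2π) = 71.62
Complete revolutions = ⌊71.62⌋ = 71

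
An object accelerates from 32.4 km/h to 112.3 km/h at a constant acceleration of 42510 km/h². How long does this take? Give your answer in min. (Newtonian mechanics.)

v₀ = 32.4 km/h × 0.2777777777777778 = 9.0 m/s
v = 112.3 km/h × 0.2777777777777778 = 31.1944 m/s
a = 42510 km/h² × 7.716049382716049e-05 = 3.28009 m/s²
t = (v - v₀) / a = (31.1944 - 9.0) / 3.28009 = 6.7664 s
t = 6.7664 s / 60.0 = 0.1128 min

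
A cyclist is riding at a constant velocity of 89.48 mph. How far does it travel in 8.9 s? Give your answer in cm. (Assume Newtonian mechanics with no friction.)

v = 89.48 mph × 0.44704 = 40.0011 m/s
d = v × t = 40.0011 × 8.9 = 356.01 m
d = 356.01 m / 0.01 = 35600 cm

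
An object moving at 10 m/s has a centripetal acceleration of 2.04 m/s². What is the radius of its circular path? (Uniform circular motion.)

r = v²/a_c = 10²/2.04 = 49.02 m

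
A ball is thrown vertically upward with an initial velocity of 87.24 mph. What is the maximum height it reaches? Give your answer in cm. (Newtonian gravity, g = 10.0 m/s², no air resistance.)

v₀ = 87.24 mph × 0.44704 = 38.9998 m/s
h_max = v₀² / (2g) = 38.9998² / (2 × 10.0) = 1520.98 / 20.0 = 76.049 m
h_max = 76.049 m / 0.01 = 7605 cm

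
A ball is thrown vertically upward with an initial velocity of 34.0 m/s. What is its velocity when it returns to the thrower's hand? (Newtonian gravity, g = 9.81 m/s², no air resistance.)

By conservation of energy (no air resistance), the ball returns to the throw height with the same speed as launch, but directed downward.
|v_ground| = v₀ = 34.0 m/s
v_ground = 34.0 m/s (downward)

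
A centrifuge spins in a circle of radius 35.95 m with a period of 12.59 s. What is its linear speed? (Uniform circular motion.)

v = 2πr/T = 2π×35.95/12.59 = 17.94 m/s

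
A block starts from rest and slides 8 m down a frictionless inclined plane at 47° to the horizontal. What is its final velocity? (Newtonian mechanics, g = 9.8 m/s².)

a = g sin(θ) = 9.8 × sin(47°) = 7.1673 m/s²
v = √(2ad) = √(2 × 7.1673 × 8) = 10.71 m/s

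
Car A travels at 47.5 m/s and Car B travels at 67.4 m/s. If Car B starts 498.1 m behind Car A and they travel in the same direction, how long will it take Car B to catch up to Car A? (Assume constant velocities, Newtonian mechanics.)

Relative speed: v_rel = 67.4 - 47.5 = 19.9 m/s
Time to catch: t = d₀/v_rel = 498.1/19.9 = 25.03 s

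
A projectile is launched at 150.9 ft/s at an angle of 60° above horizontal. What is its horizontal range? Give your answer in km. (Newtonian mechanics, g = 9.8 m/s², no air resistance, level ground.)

v₀ = 150.9 ft/s × 0.3048 = 45.9943 m/s
R = v₀² × sin(2θ) / g = 45.9943² × sin(2 × 60°) / 9.8 = 2115.48 × 0.866025 / 9.8 = 186.945 m
R = 186.945 m / 1000.0 = 0.1869 km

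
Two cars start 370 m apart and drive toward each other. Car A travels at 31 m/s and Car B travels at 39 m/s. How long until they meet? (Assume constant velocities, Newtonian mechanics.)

Combined speed: v_combined = 31 + 39 = 70 m/s
Time to meet: t = d/v_combined = 370/70 = 5.29 s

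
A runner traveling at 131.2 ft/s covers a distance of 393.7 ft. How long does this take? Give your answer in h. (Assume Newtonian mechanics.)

d = 393.7 ft × 0.3048 = 120.0 m
v = 131.2 ft/s × 0.3048 = 39.9898 m/s
t = d / v = 120.0 / 39.9898 = 3.00077 s
t = 3.00077 s / 3600.0 = 0.0008335 h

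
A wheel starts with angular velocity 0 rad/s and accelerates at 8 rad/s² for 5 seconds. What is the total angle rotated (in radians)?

θ = ω₀t + ½αt² = 0×5 + ½×8×5² = 100.0 rad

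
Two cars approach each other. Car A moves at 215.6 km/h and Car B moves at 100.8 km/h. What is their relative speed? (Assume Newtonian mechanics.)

v_rel = v_A + v_B = 215.6 + 100.8 = 316.4 km/h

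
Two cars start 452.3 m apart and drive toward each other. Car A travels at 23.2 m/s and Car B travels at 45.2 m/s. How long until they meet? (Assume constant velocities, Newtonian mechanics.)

Combined speed: v_combined = 23.2 + 45.2 = 68.4 m/s
Time to meet: t = d/v_combined = 452.3/68.4 = 6.61 s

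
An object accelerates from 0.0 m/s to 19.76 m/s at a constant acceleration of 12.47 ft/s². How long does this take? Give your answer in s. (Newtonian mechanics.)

a = 12.47 ft/s² × 0.3048 = 3.80086 m/s²
t = (v - v₀) / a = (19.76 - 0.0) / 3.80086 = 5.199 s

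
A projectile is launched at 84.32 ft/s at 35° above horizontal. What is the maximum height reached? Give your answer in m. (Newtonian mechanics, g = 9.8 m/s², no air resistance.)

v₀ = 84.32 ft/s × 0.3048 = 25.7007 m/s
H = v₀² × sin²(θ) / (2g) = 25.7007² × sin(35°)² / (2 × 9.8) = 660.526 × 0.32899 / 19.6 = 11.09 m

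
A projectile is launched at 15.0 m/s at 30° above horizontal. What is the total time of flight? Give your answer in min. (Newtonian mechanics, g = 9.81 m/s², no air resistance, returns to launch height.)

T = 2 × v₀ × sin(θ) / g = 2 × 15.0 × sin(30°) / 9.81 = 2 × 15.0 × 0.5 / 9.81 = 1.52905 s
T = 1.52905 s / 60.0 = 0.02548 min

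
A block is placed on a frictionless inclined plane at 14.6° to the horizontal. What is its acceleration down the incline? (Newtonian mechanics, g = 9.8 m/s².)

a = g sin(θ) = 9.8 × sin(14.6°) = 9.8 × 0.2521 = 2.47 m/s²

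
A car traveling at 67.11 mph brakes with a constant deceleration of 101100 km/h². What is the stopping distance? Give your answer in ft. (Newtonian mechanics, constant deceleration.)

v₀ = 67.11 mph × 0.44704 = 30.0009 m/s
a = 101100 km/h² × 7.716049382716049e-05 = 7.80093 m/s²
d = v₀² / (2a) = 30.0009² / (2 × 7.80093) = 900.054 / 15.6019 = 57.6887 m
d = 57.6887 m / 0.3048 = 189.3 ft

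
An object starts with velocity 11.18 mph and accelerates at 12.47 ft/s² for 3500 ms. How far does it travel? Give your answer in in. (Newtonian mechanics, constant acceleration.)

v₀ = 11.18 mph × 0.44704 = 4.99791 m/s
a = 12.47 ft/s² × 0.3048 = 3.80086 m/s²
t = 3500 ms × 0.001 = 3.5 s
d = v₀ × t + ½ × a × t² = 4.99791 × 3.5 + 0.5 × 3.80086 × 3.5² = 40.773 m
d = 40.773 m / 0.0254 = 1605 in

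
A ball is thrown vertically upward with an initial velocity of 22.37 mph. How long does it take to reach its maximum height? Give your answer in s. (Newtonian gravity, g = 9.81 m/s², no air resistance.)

v₀ = 22.37 mph × 0.44704 = 10.0003 m/s
t_up = v₀ / g = 10.0003 / 9.81 = 1.019 s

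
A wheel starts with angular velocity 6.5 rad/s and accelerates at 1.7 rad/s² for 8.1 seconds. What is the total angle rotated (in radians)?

θ = ω₀t + ½αt² = 6.5×8.1 + ½×1.7×8.1² = 108.42 rad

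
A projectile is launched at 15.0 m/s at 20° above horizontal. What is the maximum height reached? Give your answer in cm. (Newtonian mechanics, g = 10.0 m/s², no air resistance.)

H = v₀² × sin²(θ) / (2g) = 15.0² × sin(20°)² / (2 × 10.0) = 225.0 × 0.116978 / 20.0 = 1.316 m
H = 1.316 m / 0.01 = 131.6 cm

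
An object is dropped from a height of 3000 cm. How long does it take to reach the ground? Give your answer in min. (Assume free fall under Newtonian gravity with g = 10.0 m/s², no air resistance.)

h = 3000 cm × 0.01 = 30.0 m
t = √(2h/g) = √(2 × 30.0 / 10.0) = 2.44949 s
t = 2.44949 s / 60.0 = 0.04082 min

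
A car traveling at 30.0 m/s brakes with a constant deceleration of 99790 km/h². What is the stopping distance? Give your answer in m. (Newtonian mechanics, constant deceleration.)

a = 99790 km/h² × 7.716049382716049e-05 = 7.69985 m/s²
d = v₀² / (2a) = 30.0² / (2 × 7.69985) = 900.0 / 15.3997 = 58.44 m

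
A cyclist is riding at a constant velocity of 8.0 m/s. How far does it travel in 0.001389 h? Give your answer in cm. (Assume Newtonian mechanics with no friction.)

t = 0.001389 h × 3600.0 = 5.0004 s
d = v × t = 8.0 × 5.0004 = 40.0032 m
d = 40.0032 m / 0.01 = 4000 cm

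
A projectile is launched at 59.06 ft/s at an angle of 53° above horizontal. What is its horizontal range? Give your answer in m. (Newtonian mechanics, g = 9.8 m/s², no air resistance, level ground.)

v₀ = 59.06 ft/s × 0.3048 = 18.0015 m/s
R = v₀² × sin(2θ) / g = 18.0015² × sin(2 × 53°) / 9.8 = 324.054 × 0.961262 / 9.8 = 31.79 m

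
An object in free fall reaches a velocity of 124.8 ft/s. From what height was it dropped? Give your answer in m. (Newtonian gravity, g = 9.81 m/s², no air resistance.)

v = 124.8 ft/s × 0.3048 = 38.039 m/s
h = v² / (2g) = 38.039² / (2 × 9.81) = 73.75 m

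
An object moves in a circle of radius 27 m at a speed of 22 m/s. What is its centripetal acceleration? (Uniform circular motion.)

a_c = v²/r = 22²/27 = 484/27 = 17.93 m/s²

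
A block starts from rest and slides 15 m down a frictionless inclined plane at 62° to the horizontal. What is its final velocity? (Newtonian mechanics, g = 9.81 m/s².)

a = g sin(θ) = 9.81 × sin(62°) = 8.6617 m/s²
v = √(2ad) = √(2 × 8.6617 × 15) = 16.12 m/s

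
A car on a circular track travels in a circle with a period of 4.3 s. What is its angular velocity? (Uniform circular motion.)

ω = 2π/T = 2π/4.3 = 1.4612 rad/s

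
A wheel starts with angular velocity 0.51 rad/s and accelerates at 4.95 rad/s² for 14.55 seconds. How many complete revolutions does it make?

θ = ω₀t + ½αt² = 0.51×14.55 + ½×4.95×14.55² = 531.3841875 rad
Total revolutions = θ/(2π) = 531.3841875/(2π) = 84.57
Complete revolutions = ⌊84.57⌋ = 84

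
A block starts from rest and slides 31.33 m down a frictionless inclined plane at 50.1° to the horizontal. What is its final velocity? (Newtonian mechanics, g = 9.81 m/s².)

a = g sin(θ) = 9.81 × sin(50.1°) = 7.5259 m/s²
v = √(2ad) = √(2 × 7.5259 × 31.33) = 21.72 m/s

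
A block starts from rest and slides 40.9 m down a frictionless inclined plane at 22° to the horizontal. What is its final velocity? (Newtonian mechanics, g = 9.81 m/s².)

a = g sin(θ) = 9.81 × sin(22°) = 3.6749 m/s²
v = √(2ad) = √(2 × 3.6749 × 40.9) = 17.34 m/s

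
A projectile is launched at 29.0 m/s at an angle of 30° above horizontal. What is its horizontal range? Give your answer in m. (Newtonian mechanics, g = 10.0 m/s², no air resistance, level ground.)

R = v₀² × sin(2θ) / g = 29.0² × sin(2 × 30°) / 10.0 = 841.0 × 0.866025 / 10.0 = 72.83 m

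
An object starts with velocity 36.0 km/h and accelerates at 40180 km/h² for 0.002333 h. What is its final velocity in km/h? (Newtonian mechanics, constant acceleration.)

v₀ = 36.0 km/h × 0.2777777777777778 = 10.0 m/s
a = 40180 km/h² × 7.716049382716049e-05 = 3.10031 m/s²
t = 0.002333 h × 3600.0 = 8.3988 s
v = v₀ + a × t = 10.0 + 3.10031 × 8.3988 = 36.0389 m/s
v = 36.0389 m/s / 0.2777777777777778 = 129.7 km/h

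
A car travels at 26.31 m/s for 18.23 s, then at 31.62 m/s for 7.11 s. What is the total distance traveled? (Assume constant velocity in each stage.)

d₁ = v₁t₁ = 26.31 × 18.23 = 479.6313 m
d₂ = v₂t₂ = 31.62 × 7.11 = 224.8182 m
d_total = 479.6313 + 224.8182 = 704.45 m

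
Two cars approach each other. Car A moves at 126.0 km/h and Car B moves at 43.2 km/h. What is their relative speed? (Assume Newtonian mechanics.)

v_rel = v_A + v_B = 126.0 + 43.2 = 169.2 km/h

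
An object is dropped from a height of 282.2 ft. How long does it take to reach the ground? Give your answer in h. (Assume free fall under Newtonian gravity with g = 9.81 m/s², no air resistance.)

h = 282.2 ft × 0.3048 = 86.0146 m
t = √(2h/g) = √(2 × 86.0146 / 9.81) = 4.18761 s
t = 4.18761 s / 3600.0 = 0.001163 h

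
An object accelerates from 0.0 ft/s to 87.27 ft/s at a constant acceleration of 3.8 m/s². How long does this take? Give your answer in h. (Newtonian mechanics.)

v₀ = 0.0 ft/s × 0.3048 = 0.0 m/s
v = 87.27 ft/s × 0.3048 = 26.5999 m/s
t = (v - v₀) / a = (26.5999 - 0.0) / 3.8 = 6.99997 s
t = 6.99997 s / 3600.0 = 0.001944 h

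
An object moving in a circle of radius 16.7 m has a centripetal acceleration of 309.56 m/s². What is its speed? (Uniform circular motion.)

v = √(a_c × r) = √(309.56 × 16.7) = 71.9 m/s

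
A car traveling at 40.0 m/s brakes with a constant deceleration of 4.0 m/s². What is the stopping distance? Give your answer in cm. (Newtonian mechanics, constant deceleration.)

d = v₀² / (2a) = 40.0² / (2 × 4.0) = 1600.0 / 8.0 = 200.0 m
d = 200.0 m / 0.01 = 20000 cm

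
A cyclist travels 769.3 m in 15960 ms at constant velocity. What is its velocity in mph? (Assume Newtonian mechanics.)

t = 15960 ms × 0.001 = 15.96 s
v = d / t = 769.3 / 15.96 = 48.2018 m/s
v = 48.2018 m/s / 0.44704 = 107.8 mph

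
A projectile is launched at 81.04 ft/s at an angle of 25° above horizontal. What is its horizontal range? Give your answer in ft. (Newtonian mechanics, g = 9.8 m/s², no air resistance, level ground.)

v₀ = 81.04 ft/s × 0.3048 = 24.701 m/s
R = v₀² × sin(2θ) / g = 24.701² × sin(2 × 25°) / 9.8 = 610.139 × 0.766044 / 9.8 = 47.6932 m
R = 47.6932 m / 0.3048 = 156.5 ft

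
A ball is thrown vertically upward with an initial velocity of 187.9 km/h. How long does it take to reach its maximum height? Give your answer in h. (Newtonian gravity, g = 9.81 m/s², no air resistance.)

v₀ = 187.9 km/h × 0.2777777777777778 = 52.1944 m/s
t_up = v₀ / g = 52.1944 / 9.81 = 5.32053 s
t_up = 5.32053 s / 3600.0 = 0.001478 h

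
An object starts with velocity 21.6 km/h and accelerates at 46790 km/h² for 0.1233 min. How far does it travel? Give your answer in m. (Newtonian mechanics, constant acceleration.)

v₀ = 21.6 km/h × 0.2777777777777778 = 6.0 m/s
a = 46790 km/h² × 7.716049382716049e-05 = 3.61034 m/s²
t = 0.1233 min × 60.0 = 7.398 s
d = v₀ × t + ½ × a × t² = 6.0 × 7.398 + 0.5 × 3.61034 × 7.398² = 143.2 m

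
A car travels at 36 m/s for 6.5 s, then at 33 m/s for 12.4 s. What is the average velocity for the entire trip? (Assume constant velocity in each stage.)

d₁ = v₁t₁ = 36 × 6.5 = 234.0 m
d₂ = v₂t₂ = 33 × 12.4 = 409.2 m
d_total = 643.2 m, t_total = 18.9 s
v_avg = d_total/t_total = 643.2/18.9 = 34.03 m/s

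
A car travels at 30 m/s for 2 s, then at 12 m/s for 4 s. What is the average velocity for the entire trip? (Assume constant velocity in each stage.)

d₁ = v₁t₁ = 30 × 2 = 60 m
d₂ = v₂t₂ = 12 × 4 = 48 m
d_total = 108 m, t_total = 6 s
v_avg = d_total/t_total = 108/6 = 18.0 m/s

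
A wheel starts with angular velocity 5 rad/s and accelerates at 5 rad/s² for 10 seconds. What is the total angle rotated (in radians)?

θ = ω₀t + ½αt² = 5×10 + ½×5×10² = 300.0 rad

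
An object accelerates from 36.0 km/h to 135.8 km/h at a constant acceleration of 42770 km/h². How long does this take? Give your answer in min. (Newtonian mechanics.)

v₀ = 36.0 km/h × 0.2777777777777778 = 10.0 m/s
v = 135.8 km/h × 0.2777777777777778 = 37.7222 m/s
a = 42770 km/h² × 7.716049382716049e-05 = 3.30015 m/s²
t = (v - v₀) / a = (37.7222 - 10.0) / 3.30015 = 8.40028 s
t = 8.40028 s / 60.0 = 0.14 min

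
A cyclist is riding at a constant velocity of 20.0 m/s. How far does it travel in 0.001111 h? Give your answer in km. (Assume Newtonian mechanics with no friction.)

t = 0.001111 h × 3600.0 = 3.9996 s
d = v × t = 20.0 × 3.9996 = 79.992 m
d = 79.992 m / 1000.0 = 0.07999 km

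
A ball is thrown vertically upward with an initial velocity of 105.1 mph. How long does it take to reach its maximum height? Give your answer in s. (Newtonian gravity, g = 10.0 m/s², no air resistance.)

v₀ = 105.1 mph × 0.44704 = 46.9839 m/s
t_up = v₀ / g = 46.9839 / 10.0 = 4.698 s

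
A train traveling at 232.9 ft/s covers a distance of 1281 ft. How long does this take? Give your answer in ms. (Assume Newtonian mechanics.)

d = 1281 ft × 0.3048 = 390.449 m
v = 232.9 ft/s × 0.3048 = 70.9879 m/s
t = d / v = 390.449 / 70.9879 = 5.50022 s
t = 5.50022 s / 0.001 = 5500 ms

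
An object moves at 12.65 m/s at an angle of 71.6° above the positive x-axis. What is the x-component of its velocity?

vₓ = v cos(θ) = 12.65 × cos(71.6°) = 3.99 m/s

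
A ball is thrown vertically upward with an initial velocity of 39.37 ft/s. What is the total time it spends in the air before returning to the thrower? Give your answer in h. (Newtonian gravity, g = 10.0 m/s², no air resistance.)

v₀ = 39.37 ft/s × 0.3048 = 12.0 m/s
t_total = 2 × v₀ / g = 2 × 12.0 / 10.0 = 2.4 s
t_total = 2.4 s / 3600.0 = 0.0006667 h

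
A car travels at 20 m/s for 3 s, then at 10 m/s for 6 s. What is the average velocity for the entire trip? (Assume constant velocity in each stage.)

d₁ = v₁t₁ = 20 × 3 = 60 m
d₂ = v₂t₂ = 10 × 6 = 60 m
d_total = 120 m, t_total = 9 s
v_avg = d_total/t_total = 120/9 = 13.33 m/s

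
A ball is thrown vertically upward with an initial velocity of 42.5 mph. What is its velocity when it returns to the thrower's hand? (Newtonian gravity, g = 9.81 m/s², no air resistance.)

By conservation of energy (no air resistance), the ball returns to the throw height with the same speed as launch, but directed downward.
|v_ground| = v₀ = 42.5 mph
v_ground = 42.5 mph (downward)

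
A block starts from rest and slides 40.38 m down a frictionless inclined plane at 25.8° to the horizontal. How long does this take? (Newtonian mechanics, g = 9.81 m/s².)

a = g sin(θ) = 9.81 × sin(25.8°) = 4.2696 m/s²
t = √(2d/a) = √(2 × 40.38 / 4.2696) = 4.35 s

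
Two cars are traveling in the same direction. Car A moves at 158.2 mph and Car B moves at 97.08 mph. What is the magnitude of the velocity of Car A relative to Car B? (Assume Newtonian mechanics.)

v_rel = |v_A - v_B| = |158.2 - 97.08| = 61.12 mph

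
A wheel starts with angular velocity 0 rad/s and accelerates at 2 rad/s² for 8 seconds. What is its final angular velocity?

ω = ω₀ + αt = 0 + 2 × 8 = 16 rad/s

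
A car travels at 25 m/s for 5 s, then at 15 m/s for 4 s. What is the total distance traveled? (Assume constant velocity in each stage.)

d₁ = v₁t₁ = 25 × 5 = 125 m
d₂ = v₂t₂ = 15 × 4 = 60 m
d_total = 125 + 60 = 185 m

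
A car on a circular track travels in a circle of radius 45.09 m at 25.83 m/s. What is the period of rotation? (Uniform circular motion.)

T = 2πr/v = 2π×45.09/25.83 = 10.97 s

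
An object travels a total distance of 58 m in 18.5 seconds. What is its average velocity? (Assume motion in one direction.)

v_avg = Δd / Δt = 58 / 18.5 = 3.14 m/s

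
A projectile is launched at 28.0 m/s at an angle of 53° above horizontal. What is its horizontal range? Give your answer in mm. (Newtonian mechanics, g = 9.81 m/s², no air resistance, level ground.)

R = v₀² × sin(2θ) / g = 28.0² × sin(2 × 53°) / 9.81 = 784.0 × 0.961262 / 9.81 = 76.8226 m
R = 76.8226 m / 0.001 = 76820 mm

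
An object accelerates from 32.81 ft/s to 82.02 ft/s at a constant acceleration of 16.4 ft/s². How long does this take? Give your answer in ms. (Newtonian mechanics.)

v₀ = 32.81 ft/s × 0.3048 = 10.0005 m/s
v = 82.02 ft/s × 0.3048 = 24.9997 m/s
a = 16.4 ft/s² × 0.3048 = 4.99872 m/s²
t = (v - v₀) / a = (24.9997 - 10.0005) / 4.99872 = 3.00061 s
t = 3.00061 s / 0.001 = 3001 ms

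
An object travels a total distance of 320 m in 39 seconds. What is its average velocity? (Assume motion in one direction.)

v_avg = Δd / Δt = 320 / 39 = 8.21 m/s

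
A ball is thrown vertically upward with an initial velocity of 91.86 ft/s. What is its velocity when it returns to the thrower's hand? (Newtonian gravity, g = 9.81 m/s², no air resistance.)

By conservation of energy (no air resistance), the ball returns to the throw height with the same speed as launch, but directed downward.
|v_ground| = v₀ = 91.86 ft/s
v_ground = 91.86 ft/s (downward)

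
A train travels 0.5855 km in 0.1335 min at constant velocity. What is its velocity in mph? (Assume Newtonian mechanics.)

d = 0.5855 km × 1000.0 = 585.5 m
t = 0.1335 min × 60.0 = 8.01 s
v = d / t = 585.5 / 8.01 = 73.0961 m/s
v = 73.0961 m/s / 0.44704 = 163.5 mph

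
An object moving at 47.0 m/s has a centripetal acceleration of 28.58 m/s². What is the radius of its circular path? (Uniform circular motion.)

r = v²/a_c = 47.0²/28.58 = 77.29 m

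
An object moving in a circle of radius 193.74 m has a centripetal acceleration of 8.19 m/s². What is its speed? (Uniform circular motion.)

v = √(a_c × r) = √(8.19 × 193.74) = 39.83 m/s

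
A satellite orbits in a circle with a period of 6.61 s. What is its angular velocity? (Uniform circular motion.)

ω = 2π/T = 2π/6.61 = 0.9506 rad/s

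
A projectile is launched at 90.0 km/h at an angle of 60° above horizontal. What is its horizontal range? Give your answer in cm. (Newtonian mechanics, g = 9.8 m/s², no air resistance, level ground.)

v₀ = 90.0 km/h × 0.2777777777777778 = 25.0 m/s
R = v₀² × sin(2θ) / g = 25.0² × sin(2 × 60°) / 9.8 = 625.0 × 0.866025 / 9.8 = 55.2312 m
R = 55.2312 m / 0.01 = 5523 cm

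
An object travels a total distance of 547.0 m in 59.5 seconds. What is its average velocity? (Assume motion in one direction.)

v_avg = Δd / Δt = 547.0 / 59.5 = 9.19 m/s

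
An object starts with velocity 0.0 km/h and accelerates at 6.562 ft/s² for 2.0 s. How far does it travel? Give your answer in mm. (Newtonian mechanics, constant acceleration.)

v₀ = 0.0 km/h × 0.2777777777777778 = 0.0 m/s
a = 6.562 ft/s² × 0.3048 = 2.0001 m/s²
d = v₀ × t + ½ × a × t² = 0.0 × 2.0 + 0.5 × 2.0001 × 2.0² = 4.0002 m
d = 4.0002 m / 0.001 = 4000 mm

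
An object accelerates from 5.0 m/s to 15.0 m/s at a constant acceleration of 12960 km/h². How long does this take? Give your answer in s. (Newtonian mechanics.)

a = 12960 km/h² × 7.716049382716049e-05 = 1.0 m/s²
t = (v - v₀) / a = (15.0 - 5.0) / 1.0 = 10.0 s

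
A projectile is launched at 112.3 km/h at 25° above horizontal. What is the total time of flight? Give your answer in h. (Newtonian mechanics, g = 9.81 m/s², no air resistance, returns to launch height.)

v₀ = 112.3 km/h × 0.2777777777777778 = 31.1944 m/s
T = 2 × v₀ × sin(θ) / g = 2 × 31.1944 × sin(25°) / 9.81 = 2 × 31.1944 × 0.422618 / 9.81 = 2.68773 s
T = 2.68773 s / 3600.0 = 0.0007466 h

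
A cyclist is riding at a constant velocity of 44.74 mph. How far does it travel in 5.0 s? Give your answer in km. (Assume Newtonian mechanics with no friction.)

v = 44.74 mph × 0.44704 = 20.0006 m/s
d = v × t = 20.0006 × 5.0 = 100.003 m
d = 100.003 m / 1000.0 = 0.1 km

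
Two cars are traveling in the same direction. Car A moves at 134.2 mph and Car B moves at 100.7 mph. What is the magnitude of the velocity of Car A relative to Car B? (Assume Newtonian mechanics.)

v_rel = |v_A - v_B| = |134.2 - 100.7| = 33.5 mph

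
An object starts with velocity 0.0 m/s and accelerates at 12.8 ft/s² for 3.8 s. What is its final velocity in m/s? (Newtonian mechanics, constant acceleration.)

a = 12.8 ft/s² × 0.3048 = 3.90144 m/s²
v = v₀ + a × t = 0.0 + 3.90144 × 3.8 = 14.83 m/s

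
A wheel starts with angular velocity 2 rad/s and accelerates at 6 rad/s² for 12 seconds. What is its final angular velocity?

ω = ω₀ + αt = 2 + 6 × 12 = 74 rad/s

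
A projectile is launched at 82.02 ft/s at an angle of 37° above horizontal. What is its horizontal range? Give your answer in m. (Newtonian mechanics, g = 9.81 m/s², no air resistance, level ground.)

v₀ = 82.02 ft/s × 0.3048 = 24.9997 m/s
R = v₀² × sin(2θ) / g = 24.9997² × sin(2 × 37°) / 9.81 = 624.985 × 0.961262 / 9.81 = 61.24 m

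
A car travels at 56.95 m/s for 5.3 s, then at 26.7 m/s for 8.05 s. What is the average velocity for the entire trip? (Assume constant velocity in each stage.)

d₁ = v₁t₁ = 56.95 × 5.3 = 301.835 m
d₂ = v₂t₂ = 26.7 × 8.05 = 214.935 m
d_total = 516.77 m, t_total = 13.35 s
v_avg = d_total/t_total = 516.77/13.35 = 38.71 m/s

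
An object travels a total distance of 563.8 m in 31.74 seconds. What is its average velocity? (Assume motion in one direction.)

v_avg = Δd / Δt = 563.8 / 31.74 = 17.76 m/s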